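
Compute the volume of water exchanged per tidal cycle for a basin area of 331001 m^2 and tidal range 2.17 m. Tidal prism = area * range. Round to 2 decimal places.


Tidal prism = Area * Tidal range
P = 331001 * 2.17
P = 718272.17 m^3

718272.17


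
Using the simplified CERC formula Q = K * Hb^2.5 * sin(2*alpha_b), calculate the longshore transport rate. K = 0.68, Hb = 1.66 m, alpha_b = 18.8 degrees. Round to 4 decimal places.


Q = K * Hb^2.5 * sin(2 * alpha_b)
Hb^2.5 = 1.66^2.5 = 3.550342
sin(2 * 18.8) = sin(37.6) = 0.610145
Q = 0.68 * 3.550342 * 0.610145
Q = 1.4730 m^3/s

1.4730


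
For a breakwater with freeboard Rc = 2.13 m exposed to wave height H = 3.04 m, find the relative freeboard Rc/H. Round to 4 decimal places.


Relative freeboard = Rc / H
= 2.13 / 3.04
= 0.7007

0.7007


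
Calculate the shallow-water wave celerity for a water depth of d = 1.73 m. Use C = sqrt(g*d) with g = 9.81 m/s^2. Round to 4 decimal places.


Using the shallow-water approximation:
C = sqrt(g * d) = sqrt(9.81 * 1.73)
C = sqrt(16.9713)
C = 4.1196 m/s

4.1196


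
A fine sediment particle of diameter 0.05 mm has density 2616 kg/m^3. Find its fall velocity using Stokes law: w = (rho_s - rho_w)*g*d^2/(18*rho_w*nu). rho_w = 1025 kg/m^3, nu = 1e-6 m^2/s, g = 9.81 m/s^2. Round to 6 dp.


w = (rho_s - rho_w) * g * d^2 / (18 * rho_w * nu)
d = 0.05 mm = 0.000050 m
rho_s - rho_w = 2616 - 1025 = 1591
Numerator = 1591 * 9.81 * (0.000050)^2 = 0.000039019275
Denominator = 18 * 1025 * 1e-6 = 0.018450
w = 0.002115 m/s

0.002115


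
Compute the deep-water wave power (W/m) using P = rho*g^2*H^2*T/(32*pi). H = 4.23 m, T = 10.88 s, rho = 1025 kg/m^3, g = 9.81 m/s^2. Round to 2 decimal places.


P = rho * g^2 * H^2 * T / (32 * pi)
P = 1025 * 9.81^2 * 4.23^2 * 10.88 / (32 * pi)
P = 1025 * 96.2361 * 17.8929 * 10.88 / 100.53096
P = 191016.84 W/m

191016.84


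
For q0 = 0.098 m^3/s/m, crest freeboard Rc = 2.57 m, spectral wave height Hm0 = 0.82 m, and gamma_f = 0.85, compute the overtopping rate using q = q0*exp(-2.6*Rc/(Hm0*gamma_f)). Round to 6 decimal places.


q = q0 * exp(-2.6 * Rc / (Hm0 * gamma_f))
Exponent = -2.6 * 2.57 / (0.82 * 0.85)
= -2.6 * 2.57 / 0.6970
= -9.586801
exp(-9.586801) = 0.000069
q = 0.098 * 0.000069
q = 0.000007 m^3/s/m

0.000007


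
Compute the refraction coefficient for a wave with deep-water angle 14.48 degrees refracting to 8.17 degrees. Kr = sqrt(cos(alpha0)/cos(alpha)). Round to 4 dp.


Kr = sqrt(cos(alpha0) / cos(alpha))
cos(14.48) = 0.968235
cos(8.17) = 0.989851
Kr = sqrt(0.968235 / 0.989851)
Kr = sqrt(0.978163)
Kr = 0.9890

0.9890


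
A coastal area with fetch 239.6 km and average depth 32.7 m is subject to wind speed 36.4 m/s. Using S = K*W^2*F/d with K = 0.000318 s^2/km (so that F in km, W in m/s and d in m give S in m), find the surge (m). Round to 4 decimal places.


S = K * W^2 * F / d
W^2 = 36.4^2 = 1324.96
S = 0.000318 * 1324.96 * 239.6 / 32.7
Numerator = 0.000318 * 1324.96 * 239.6 = 100.952412
S = 100.952412 / 32.7 = 3.0872 m

3.0872


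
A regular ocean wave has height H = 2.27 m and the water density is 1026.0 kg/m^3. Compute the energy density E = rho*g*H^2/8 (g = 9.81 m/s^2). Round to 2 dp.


E = (1/8) * rho * g * H^2
E = (1/8) * 1026.0 * 9.81 * 2.27^2
E = 0.125 * 1026.0 * 9.81 * 5.1529
E = 6483.03 J/m^2

6483.03


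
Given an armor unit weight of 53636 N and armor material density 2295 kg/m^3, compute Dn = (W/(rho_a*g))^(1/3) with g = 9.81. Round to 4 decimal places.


V = W / (rho_a * g)
V = 53636 / (2295 * 9.81)
V = 53636 / 22513.95
V = 2.382345 m^3
Dn = V^(1/3) = 2.382345^(1/3)
Dn = 1.3356 m

1.3356


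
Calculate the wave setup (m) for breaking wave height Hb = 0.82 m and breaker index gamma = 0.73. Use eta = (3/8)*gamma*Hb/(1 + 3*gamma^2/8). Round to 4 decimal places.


eta = (3/8) * gamma * Hb / (1 + 3*gamma^2/8)
Numerator = (3/8) * 0.73 * 0.82 = 0.224475
Denominator = 1 + 3*0.73^2/8 = 1 + 0.199838 = 1.199838
eta = 0.224475 / 1.199838
eta = 0.1871 m

0.1871


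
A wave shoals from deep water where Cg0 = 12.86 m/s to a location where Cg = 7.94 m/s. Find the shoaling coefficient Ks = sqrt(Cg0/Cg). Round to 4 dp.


Ks = sqrt(Cg0 / Cg)
Ks = sqrt(12.86 / 7.94)
Ks = sqrt(1.6196)
Ks = 1.2727

1.2727


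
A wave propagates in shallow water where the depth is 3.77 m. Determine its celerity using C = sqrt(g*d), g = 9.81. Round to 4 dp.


Using the shallow-water approximation:
C = sqrt(g * d) = sqrt(9.81 * 3.77)
C = sqrt(36.9837)
C = 6.0814 m/s

6.0814


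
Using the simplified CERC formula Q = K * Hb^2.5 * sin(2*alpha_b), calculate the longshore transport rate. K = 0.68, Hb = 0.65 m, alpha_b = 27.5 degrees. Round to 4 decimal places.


Q = K * Hb^2.5 * sin(2 * alpha_b)
Hb^2.5 = 0.65^2.5 = 0.340630
sin(2 * 27.5) = sin(55.0) = 0.819152
Q = 0.68 * 0.340630 * 0.819152
Q = 0.1897 m^3/s

0.1897


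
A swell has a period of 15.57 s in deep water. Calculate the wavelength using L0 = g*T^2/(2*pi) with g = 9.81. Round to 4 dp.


L0 = g * T^2 / (2 * pi)
L0 = 9.81 * 15.57^2 / (2 * pi)
L0 = 9.81 * 242.4249 / 6.28319
L0 = 2378.1883 / 6.28319
L0 = 378.5004 m

378.5004


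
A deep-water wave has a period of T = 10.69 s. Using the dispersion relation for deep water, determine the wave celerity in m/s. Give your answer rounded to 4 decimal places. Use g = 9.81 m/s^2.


We use the deep-water celerity formula:
C = g * T / (2 * pi)
C = 9.81 * 10.69 / (2 * 3.14159...)
C = 104.868900 / 6.283185
C = 16.6904 m/s

16.6904


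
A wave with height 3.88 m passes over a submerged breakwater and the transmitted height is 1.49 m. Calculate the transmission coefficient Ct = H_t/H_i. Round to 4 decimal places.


Ct = H_t / H_i
Ct = 1.49 / 3.88
Ct = 0.3840

0.3840


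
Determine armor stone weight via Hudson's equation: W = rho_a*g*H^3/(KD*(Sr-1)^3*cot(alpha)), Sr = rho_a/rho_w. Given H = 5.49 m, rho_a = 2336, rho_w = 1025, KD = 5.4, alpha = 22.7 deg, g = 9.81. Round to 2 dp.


Sr = rho_a / rho_w = 2336 / 1025 = 2.279024
(Sr - 1) = 1.279024
(Sr - 1)^3 = 2.092360
cot(22.7) = 1 / tan(22.7) = 1 / 0.418309 = 2.390577
Numerator = 2336 * 9.81 * 5.49^3 = 3791917.4935
Denominator = 5.4 * 2.092360 * 2.390577 = 27.010521
W = 3791917.4935 / 27.010521
W = 140386.68 N

140386.68


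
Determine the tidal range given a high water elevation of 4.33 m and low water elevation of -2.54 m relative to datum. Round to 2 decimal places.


Tidal range = High water - Low water
Tidal range = 4.33 - (-2.54)
Tidal range = 6.87 m

6.87


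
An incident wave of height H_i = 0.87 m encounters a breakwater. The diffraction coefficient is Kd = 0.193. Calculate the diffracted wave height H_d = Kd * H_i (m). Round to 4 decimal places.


H_d = Kd * H_i
H_d = 0.193 * 0.87
H_d = 0.1679 m

0.1679


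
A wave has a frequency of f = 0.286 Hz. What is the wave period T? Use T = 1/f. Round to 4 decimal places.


T = 1 / f
T = 1 / 0.286
T = 3.4965 s

3.4965


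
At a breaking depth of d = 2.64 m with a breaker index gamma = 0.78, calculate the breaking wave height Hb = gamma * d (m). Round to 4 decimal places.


Hb = gamma * d
Hb = 0.78 * 2.64
Hb = 2.0592 m

2.0592


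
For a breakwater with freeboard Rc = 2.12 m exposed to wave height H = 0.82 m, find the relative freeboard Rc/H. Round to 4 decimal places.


Relative freeboard = Rc / H
= 2.12 / 0.82
= 2.5854

2.5854


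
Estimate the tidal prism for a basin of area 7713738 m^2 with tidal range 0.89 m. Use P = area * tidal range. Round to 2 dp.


Tidal prism = Area * Tidal range
P = 7713738 * 0.89
P = 6865226.82 m^3

6865226.82


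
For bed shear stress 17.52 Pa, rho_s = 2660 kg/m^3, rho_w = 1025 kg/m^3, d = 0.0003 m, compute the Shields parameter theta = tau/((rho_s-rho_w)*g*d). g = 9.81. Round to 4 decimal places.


theta = tau / ((rho_s - rho_w) * g * d)
rho_s - rho_w = 2660 - 1025 = 1635
Denominator = 1635 * 9.81 * 0.0003 = 4.811805
theta = 17.52 / 4.811805
theta = 3.6410

3.6410


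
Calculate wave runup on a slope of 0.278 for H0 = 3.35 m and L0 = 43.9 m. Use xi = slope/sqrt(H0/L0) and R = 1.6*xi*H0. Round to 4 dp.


xi = slope / sqrt(H0/L0)
H0/L0 = 3.35/43.9 = 0.076310
sqrt(0.076310) = 0.276242
xi = 0.278 / 0.276242 = 1.006363
R = 1.6 * xi * H0 = 1.6 * 1.006363 * 3.35
R = 5.3941 m

5.3941


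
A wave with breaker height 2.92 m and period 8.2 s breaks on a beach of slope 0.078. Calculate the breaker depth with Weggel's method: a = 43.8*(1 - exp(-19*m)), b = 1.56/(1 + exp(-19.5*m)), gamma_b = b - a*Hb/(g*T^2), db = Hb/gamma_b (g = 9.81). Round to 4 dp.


a = 43.8 * (1 - exp(-19 * m))
exp(-19 * 0.078) = exp(-1.4820) = 0.227183
a = 43.8 * (1 - 0.227183) = 33.849390
b = 1.56 / (1 + exp(-19.5 * m))
exp(-19.5 * 0.078) = exp(-1.5210) = 0.218493
b = 1.56 / (1 + 0.218493) = 1.280270
Hb / (g * T^2) = 2.92 / (9.81 * 8.2^2) = 2.92 / 659.6244 = 0.00442676
gamma_b = b - a * Hb/(g*T^2) = 1.280270 - 33.849390 * 0.00442676 = 1.130426
db = Hb / gamma_b = 2.92 / 1.130426
db = 2.5831 m

2.5831


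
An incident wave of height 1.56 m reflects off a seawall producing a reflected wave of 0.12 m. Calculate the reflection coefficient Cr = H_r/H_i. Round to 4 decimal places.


Cr = H_r / H_i
Cr = 0.12 / 1.56
Cr = 0.0769

0.0769


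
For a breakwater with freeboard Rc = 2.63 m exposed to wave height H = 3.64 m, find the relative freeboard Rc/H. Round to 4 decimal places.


Relative freeboard = Rc / H
= 2.63 / 3.64
= 0.7225

0.7225


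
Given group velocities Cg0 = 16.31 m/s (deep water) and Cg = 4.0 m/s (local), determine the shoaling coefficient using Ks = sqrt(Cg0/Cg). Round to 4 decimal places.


Ks = sqrt(Cg0 / Cg)
Ks = sqrt(16.31 / 4.0)
Ks = sqrt(4.0775)
Ks = 2.0193

2.0193


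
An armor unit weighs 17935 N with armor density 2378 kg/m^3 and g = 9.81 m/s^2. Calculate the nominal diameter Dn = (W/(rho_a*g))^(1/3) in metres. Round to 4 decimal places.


V = W / (rho_a * g)
V = 17935 / (2378 * 9.81)
V = 17935 / 23328.18
V = 0.768813 m^3
Dn = V^(1/3) = 0.768813^(1/3)
Dn = 0.9161 m

0.9161


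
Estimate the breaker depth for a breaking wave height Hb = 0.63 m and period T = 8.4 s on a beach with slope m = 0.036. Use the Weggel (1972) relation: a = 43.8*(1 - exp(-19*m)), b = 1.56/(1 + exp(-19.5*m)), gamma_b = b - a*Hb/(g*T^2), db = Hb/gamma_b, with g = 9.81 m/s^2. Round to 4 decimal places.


a = 43.8 * (1 - exp(-19 * m))
exp(-19 * 0.036) = exp(-0.6840) = 0.504595
a = 43.8 * (1 - 0.504595) = 21.698758
b = 1.56 / (1 + exp(-19.5 * m))
exp(-19.5 * 0.036) = exp(-0.7020) = 0.495593
b = 1.56 / (1 + 0.495593) = 1.043064
Hb / (g * T^2) = 0.63 / (9.81 * 8.4^2) = 0.63 / 692.1936 = 0.00091015
gamma_b = b - a * Hb/(g*T^2) = 1.043064 - 21.698758 * 0.00091015 = 1.023315
db = Hb / gamma_b = 0.63 / 1.023315
db = 0.6156 m

0.6156


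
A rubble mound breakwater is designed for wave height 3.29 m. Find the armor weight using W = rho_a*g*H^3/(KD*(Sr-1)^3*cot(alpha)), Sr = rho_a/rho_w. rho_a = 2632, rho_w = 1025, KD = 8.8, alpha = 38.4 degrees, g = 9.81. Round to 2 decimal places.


Sr = rho_a / rho_w = 2632 / 1025 = 2.567805
(Sr - 1) = 1.567805
(Sr - 1)^3 = 3.853683
cot(38.4) = 1 / tan(38.4) = 1 / 0.792590 = 1.261686
Numerator = 2632 * 9.81 * 3.29^3 = 919480.6331
Denominator = 8.8 * 3.853683 * 1.261686 = 42.786818
W = 919480.6331 / 42.786818
W = 21489.81 N

21489.81


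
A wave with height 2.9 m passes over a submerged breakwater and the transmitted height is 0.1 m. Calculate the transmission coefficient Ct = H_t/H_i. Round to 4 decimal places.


Ct = H_t / H_i
Ct = 0.1 / 2.9
Ct = 0.0345

0.0345


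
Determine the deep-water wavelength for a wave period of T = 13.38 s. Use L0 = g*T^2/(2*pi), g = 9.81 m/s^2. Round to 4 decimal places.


L0 = g * T^2 / (2 * pi)
L0 = 9.81 * 13.38^2 / (2 * pi)
L0 = 9.81 * 179.0244 / 6.28319
L0 = 1756.2294 / 6.28319
L0 = 279.5126 m

279.5126


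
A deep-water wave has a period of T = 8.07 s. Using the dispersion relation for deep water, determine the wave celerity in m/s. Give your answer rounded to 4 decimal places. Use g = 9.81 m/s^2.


We use the deep-water celerity formula:
C = g * T / (2 * pi)
C = 9.81 * 8.07 / (2 * 3.14159...)
C = 79.166700 / 6.283185
C = 12.5998 m/s

12.5998


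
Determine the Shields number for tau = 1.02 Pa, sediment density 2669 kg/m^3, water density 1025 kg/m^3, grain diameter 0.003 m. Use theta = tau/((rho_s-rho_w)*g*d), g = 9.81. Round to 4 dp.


theta = tau / ((rho_s - rho_w) * g * d)
rho_s - rho_w = 2669 - 1025 = 1644
Denominator = 1644 * 9.81 * 0.003 = 48.382920
theta = 1.02 / 48.382920
theta = 0.0211

0.0211


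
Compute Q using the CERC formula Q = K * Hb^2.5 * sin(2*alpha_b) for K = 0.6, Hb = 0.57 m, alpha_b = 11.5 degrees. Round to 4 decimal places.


Q = K * Hb^2.5 * sin(2 * alpha_b)
Hb^2.5 = 0.57^2.5 = 0.245294
sin(2 * 11.5) = sin(23.0) = 0.390731
Q = 0.6 * 0.245294 * 0.390731
Q = 0.0575 m^3/s

0.0575


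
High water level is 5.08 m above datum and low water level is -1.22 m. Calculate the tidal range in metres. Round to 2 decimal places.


Tidal range = High water - Low water
Tidal range = 5.08 - (-1.22)
Tidal range = 6.30 m

6.30


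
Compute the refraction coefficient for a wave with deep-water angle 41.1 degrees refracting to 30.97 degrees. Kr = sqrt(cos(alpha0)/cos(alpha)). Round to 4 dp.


Kr = sqrt(cos(alpha0) / cos(alpha))
cos(41.1) = 0.753563
cos(30.97) = 0.857437
Kr = sqrt(0.753563 / 0.857437)
Kr = sqrt(0.878856)
Kr = 0.9375

0.9375


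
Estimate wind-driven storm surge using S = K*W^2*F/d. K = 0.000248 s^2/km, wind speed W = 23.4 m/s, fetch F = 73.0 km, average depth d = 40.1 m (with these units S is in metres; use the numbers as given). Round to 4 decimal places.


S = K * W^2 * F / d
W^2 = 23.4^2 = 547.56
S = 0.000248 * 547.56 * 73.0 / 40.1
Numerator = 0.000248 * 547.56 * 73.0 = 9.913026
S = 9.913026 / 40.1 = 0.2472 m

0.2472


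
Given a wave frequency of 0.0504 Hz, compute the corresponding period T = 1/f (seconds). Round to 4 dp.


T = 1 / f
T = 1 / 0.0504
T = 19.8413 s

19.8413


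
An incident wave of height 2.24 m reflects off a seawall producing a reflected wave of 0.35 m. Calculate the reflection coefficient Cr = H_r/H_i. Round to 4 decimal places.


Cr = H_r / H_i
Cr = 0.35 / 2.24
Cr = 0.1563

0.1563


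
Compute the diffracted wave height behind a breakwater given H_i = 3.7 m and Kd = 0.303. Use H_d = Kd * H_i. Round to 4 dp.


H_d = Kd * H_i
H_d = 0.303 * 3.7
H_d = 1.1211 m

1.1211


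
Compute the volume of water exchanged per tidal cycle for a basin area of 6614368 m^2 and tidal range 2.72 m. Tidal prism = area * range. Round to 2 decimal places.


Tidal prism = Area * Tidal range
P = 6614368 * 2.72
P = 17991080.96 m^3

17991080.96


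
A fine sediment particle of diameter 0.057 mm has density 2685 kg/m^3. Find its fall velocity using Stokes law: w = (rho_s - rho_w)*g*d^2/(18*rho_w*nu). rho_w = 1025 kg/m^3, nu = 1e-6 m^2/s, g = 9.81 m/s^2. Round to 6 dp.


w = (rho_s - rho_w) * g * d^2 / (18 * rho_w * nu)
d = 0.057 mm = 0.000057 m
rho_s - rho_w = 2685 - 1025 = 1660
Numerator = 1660 * 9.81 * (0.000057)^2 = 0.000052908665
Denominator = 18 * 1025 * 1e-6 = 0.018450
w = 0.002868 m/s

0.002868


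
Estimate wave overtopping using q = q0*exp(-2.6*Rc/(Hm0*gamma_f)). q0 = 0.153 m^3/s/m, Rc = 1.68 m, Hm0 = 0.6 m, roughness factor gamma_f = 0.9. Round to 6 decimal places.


q = q0 * exp(-2.6 * Rc / (Hm0 * gamma_f))
Exponent = -2.6 * 1.68 / (0.6 * 0.9)
= -2.6 * 1.68 / 0.5400
= -8.088889
exp(-8.088889) = 0.000307
q = 0.153 * 0.000307
q = 0.000047 m^3/s/m

0.000047


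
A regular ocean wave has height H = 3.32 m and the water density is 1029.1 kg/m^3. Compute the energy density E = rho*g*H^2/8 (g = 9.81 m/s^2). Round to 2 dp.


E = (1/8) * rho * g * H^2
E = (1/8) * 1029.1 * 9.81 * 3.32^2
E = 0.125 * 1029.1 * 9.81 * 11.0224
E = 13909.54 J/m^2

13909.54


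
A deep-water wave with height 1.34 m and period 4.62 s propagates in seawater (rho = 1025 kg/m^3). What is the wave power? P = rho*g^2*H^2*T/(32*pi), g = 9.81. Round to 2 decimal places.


P = rho * g^2 * H^2 * T / (32 * pi)
P = 1025 * 9.81^2 * 1.34^2 * 4.62 / (32 * pi)
P = 1025 * 96.2361 * 1.7956 * 4.62 / 100.53096
P = 8139.80 W/m

8139.80


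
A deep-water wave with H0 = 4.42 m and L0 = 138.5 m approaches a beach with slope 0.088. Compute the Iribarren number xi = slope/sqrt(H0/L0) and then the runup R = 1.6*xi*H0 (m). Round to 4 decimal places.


xi = slope / sqrt(H0/L0)
H0/L0 = 4.42/138.5 = 0.031913
sqrt(0.031913) = 0.178643
xi = 0.088 / 0.178643 = 0.492602
R = 1.6 * xi * H0 = 1.6 * 0.492602 * 4.42
R = 3.4837 m

3.4837


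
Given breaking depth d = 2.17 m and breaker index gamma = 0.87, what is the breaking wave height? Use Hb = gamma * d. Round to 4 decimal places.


Hb = gamma * d
Hb = 0.87 * 2.17
Hb = 1.8879 m

1.8879


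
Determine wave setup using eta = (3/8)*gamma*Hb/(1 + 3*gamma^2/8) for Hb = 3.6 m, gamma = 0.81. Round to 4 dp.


eta = (3/8) * gamma * Hb / (1 + 3*gamma^2/8)
Numerator = (3/8) * 0.81 * 3.6 = 1.093500
Denominator = 1 + 3*0.81^2/8 = 1 + 0.246038 = 1.246038
eta = 1.093500 / 1.246038
eta = 0.8776 m

0.8776


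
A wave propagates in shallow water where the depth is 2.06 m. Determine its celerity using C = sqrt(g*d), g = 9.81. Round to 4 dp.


Using the shallow-water approximation:
C = sqrt(g * d) = sqrt(9.81 * 2.06)
C = sqrt(20.2086)
C = 4.4954 m/s

4.4954


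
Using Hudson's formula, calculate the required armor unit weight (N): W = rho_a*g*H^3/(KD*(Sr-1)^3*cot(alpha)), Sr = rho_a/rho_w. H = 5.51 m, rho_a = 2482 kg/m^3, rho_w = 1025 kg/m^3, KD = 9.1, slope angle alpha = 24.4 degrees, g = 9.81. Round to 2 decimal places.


Sr = rho_a / rho_w = 2482 / 1025 = 2.421463
(Sr - 1) = 1.421463
(Sr - 1)^3 = 2.872150
cot(24.4) = 1 / tan(24.4) = 1 / 0.453620 = 2.204488
Numerator = 2482 * 9.81 * 5.51^3 = 4073104.7679
Denominator = 9.1 * 2.872150 * 2.204488 = 57.617730
W = 4073104.7679 / 57.617730
W = 70691.86 N

70691.86


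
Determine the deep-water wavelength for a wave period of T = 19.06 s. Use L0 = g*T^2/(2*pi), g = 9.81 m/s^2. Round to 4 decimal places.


L0 = g * T^2 / (2 * pi)
L0 = 9.81 * 19.06^2 / (2 * pi)
L0 = 9.81 * 363.2836 / 6.28319
L0 = 3563.8121 / 6.28319
L0 = 567.1983 m

567.1983


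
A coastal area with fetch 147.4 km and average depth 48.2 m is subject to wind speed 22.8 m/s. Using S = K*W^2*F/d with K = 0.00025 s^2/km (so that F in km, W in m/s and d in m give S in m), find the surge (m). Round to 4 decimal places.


S = K * W^2 * F / d
W^2 = 22.8^2 = 519.84
S = 0.00025 * 519.84 * 147.4 / 48.2
Numerator = 0.00025 * 519.84 * 147.4 = 19.156104
S = 19.156104 / 48.2 = 0.3974 m

0.3974


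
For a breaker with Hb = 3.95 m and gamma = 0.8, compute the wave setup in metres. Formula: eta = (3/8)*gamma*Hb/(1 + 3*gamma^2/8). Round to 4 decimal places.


eta = (3/8) * gamma * Hb / (1 + 3*gamma^2/8)
Numerator = (3/8) * 0.8 * 3.95 = 1.185000
Denominator = 1 + 3*0.8^2/8 = 1 + 0.240000 = 1.240000
eta = 1.185000 / 1.240000
eta = 0.9556 m

0.9556


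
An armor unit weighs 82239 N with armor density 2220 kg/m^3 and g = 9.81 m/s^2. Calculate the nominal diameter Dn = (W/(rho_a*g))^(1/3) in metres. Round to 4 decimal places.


V = W / (rho_a * g)
V = 82239 / (2220 * 9.81)
V = 82239 / 21778.20
V = 3.776207 m^3
Dn = V^(1/3) = 3.776207^(1/3)
Dn = 1.5572 m

1.5572


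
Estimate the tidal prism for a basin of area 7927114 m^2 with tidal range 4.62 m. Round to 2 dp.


Tidal prism = Area * Tidal range
P = 7927114 * 4.62
P = 36623266.68 m^3

36623266.68


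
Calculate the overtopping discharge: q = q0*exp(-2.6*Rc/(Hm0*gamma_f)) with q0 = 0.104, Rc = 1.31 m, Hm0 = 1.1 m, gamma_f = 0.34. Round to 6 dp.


q = q0 * exp(-2.6 * Rc / (Hm0 * gamma_f))
Exponent = -2.6 * 1.31 / (1.1 * 0.34)
= -2.6 * 1.31 / 0.3740
= -9.106952
exp(-9.106952) = 0.000111
q = 0.104 * 0.000111
q = 0.000012 m^3/s/m

0.000012


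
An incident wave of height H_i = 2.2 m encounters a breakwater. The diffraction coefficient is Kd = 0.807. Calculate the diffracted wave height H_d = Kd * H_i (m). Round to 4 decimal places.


H_d = Kd * H_i
H_d = 0.807 * 2.2
H_d = 1.7754 m

1.7754


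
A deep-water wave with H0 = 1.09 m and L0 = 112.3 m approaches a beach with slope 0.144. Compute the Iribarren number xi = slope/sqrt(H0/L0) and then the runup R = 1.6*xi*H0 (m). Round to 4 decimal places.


xi = slope / sqrt(H0/L0)
H0/L0 = 1.09/112.3 = 0.009706
sqrt(0.009706) = 0.098520
xi = 0.144 / 0.098520 = 1.461636
R = 1.6 * xi * H0 = 1.6 * 1.461636 * 1.09
R = 2.5491 m

2.5491


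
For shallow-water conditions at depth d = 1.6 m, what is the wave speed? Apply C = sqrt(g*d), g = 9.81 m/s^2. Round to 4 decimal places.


Using the shallow-water approximation:
C = sqrt(g * d) = sqrt(9.81 * 1.6)
C = sqrt(15.6960)
C = 3.9618 m/s

3.9618


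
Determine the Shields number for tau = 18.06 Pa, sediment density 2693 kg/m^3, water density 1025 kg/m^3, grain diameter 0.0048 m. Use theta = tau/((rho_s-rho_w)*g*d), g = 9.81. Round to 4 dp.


theta = tau / ((rho_s - rho_w) * g * d)
rho_s - rho_w = 2693 - 1025 = 1668
Denominator = 1668 * 9.81 * 0.0048 = 78.542784
theta = 18.06 / 78.542784
theta = 0.2299

0.2299


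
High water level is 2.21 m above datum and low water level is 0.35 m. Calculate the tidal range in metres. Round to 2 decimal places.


Tidal range = High water - Low water
Tidal range = 2.21 - (0.35)
Tidal range = 1.86 m

1.86


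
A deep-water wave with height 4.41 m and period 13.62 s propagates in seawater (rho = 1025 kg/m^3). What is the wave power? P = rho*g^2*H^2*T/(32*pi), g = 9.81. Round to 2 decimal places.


P = rho * g^2 * H^2 * T / (32 * pi)
P = 1025 * 9.81^2 * 4.41^2 * 13.62 / (32 * pi)
P = 1025 * 96.2361 * 19.4481 * 13.62 / 100.53096
P = 259906.01 W/m

259906.01


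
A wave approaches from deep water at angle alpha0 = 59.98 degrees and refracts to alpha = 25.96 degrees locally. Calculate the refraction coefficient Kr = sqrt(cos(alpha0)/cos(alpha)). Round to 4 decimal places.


Kr = sqrt(cos(alpha0) / cos(alpha))
cos(59.98) = 0.500302
cos(25.96) = 0.899100
Kr = sqrt(0.500302 / 0.899100)
Kr = sqrt(0.556448)
Kr = 0.7460

0.7460


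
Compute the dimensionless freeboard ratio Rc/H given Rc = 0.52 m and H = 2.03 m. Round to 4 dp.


Relative freeboard = Rc / H
= 0.52 / 2.03
= 0.2562

0.2562


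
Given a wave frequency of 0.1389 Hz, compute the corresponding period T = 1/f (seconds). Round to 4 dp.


T = 1 / f
T = 1 / 0.1389
T = 7.1994 s

7.1994


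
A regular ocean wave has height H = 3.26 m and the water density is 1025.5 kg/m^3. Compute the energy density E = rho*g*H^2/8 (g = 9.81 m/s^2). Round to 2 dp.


E = (1/8) * rho * g * H^2
E = (1/8) * 1025.5 * 9.81 * 3.26^2
E = 0.125 * 1025.5 * 9.81 * 10.6276
E = 13364.41 J/m^2

13364.41


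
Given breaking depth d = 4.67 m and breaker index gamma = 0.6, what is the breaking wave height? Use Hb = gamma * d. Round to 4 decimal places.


Hb = gamma * d
Hb = 0.6 * 4.67
Hb = 2.8020 m

2.8020


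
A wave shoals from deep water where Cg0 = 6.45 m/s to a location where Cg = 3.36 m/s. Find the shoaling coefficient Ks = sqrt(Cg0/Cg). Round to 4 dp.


Ks = sqrt(Cg0 / Cg)
Ks = sqrt(6.45 / 3.36)
Ks = sqrt(1.9196)
Ks = 1.3855

1.3855


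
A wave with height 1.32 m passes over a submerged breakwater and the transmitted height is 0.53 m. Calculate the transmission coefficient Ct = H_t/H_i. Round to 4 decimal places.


Ct = H_t / H_i
Ct = 0.53 / 1.32
Ct = 0.4015

0.4015


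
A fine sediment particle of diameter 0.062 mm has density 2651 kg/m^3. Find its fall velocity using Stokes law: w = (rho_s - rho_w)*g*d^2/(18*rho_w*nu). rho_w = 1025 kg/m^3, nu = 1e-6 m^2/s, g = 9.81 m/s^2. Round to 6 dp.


w = (rho_s - rho_w) * g * d^2 / (18 * rho_w * nu)
d = 0.062 mm = 0.000062 m
rho_s - rho_w = 2651 - 1025 = 1626
Numerator = 1626 * 9.81 * (0.000062)^2 = 0.000061315875
Denominator = 18 * 1025 * 1e-6 = 0.018450
w = 0.003323 m/s

0.003323


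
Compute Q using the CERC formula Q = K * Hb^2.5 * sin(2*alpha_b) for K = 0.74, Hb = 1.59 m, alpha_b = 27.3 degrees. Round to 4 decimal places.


Q = K * Hb^2.5 * sin(2 * alpha_b)
Hb^2.5 = 1.59^2.5 = 3.187813
sin(2 * 27.3) = sin(54.6) = 0.815128
Q = 0.74 * 3.187813 * 0.815128
Q = 1.9229 m^3/s

1.9229


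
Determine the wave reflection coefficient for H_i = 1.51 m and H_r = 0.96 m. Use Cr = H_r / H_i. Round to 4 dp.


Cr = H_r / H_i
Cr = 0.96 / 1.51
Cr = 0.6358

0.6358


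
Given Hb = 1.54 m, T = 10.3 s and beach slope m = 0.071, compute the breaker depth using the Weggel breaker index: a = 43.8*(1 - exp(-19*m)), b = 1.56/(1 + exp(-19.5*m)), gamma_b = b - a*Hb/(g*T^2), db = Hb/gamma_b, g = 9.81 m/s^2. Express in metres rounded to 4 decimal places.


a = 43.8 * (1 - exp(-19 * m))
exp(-19 * 0.071) = exp(-1.3490) = 0.259500
a = 43.8 * (1 - 0.259500) = 32.433916
b = 1.56 / (1 + exp(-19.5 * m))
exp(-19.5 * 0.071) = exp(-1.3845) = 0.250449
b = 1.56 / (1 + 0.250449) = 1.247552
Hb / (g * T^2) = 1.54 / (9.81 * 10.3^2) = 1.54 / 1040.7429 = 0.00147971
gamma_b = b - a * Hb/(g*T^2) = 1.247552 - 32.433916 * 0.00147971 = 1.199559
db = Hb / gamma_b = 1.54 / 1.199559
db = 1.2838 m

1.2838


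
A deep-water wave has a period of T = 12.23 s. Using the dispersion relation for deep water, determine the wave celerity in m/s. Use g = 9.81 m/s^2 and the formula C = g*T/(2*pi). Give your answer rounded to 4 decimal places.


We use the deep-water celerity formula:
C = g * T / (2 * pi)
C = 9.81 * 12.23 / (2 * 3.14159...)
C = 119.976300 / 6.283185
C = 19.0948 m/s

19.0948


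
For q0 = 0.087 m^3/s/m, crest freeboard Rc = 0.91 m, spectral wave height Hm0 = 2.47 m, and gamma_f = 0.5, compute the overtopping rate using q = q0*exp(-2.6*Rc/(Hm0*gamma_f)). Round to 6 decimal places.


q = q0 * exp(-2.6 * Rc / (Hm0 * gamma_f))
Exponent = -2.6 * 0.91 / (2.47 * 0.5)
= -2.6 * 0.91 / 1.2350
= -1.915789
exp(-1.915789) = 0.147226
q = 0.087 * 0.147226
q = 0.012809 m^3/s/m

0.012809


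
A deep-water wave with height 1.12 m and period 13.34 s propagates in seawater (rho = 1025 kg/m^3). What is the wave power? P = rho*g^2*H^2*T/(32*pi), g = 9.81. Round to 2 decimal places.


P = rho * g^2 * H^2 * T / (32 * pi)
P = 1025 * 9.81^2 * 1.12^2 * 13.34 / (32 * pi)
P = 1025 * 96.2361 * 1.2544 * 13.34 / 100.53096
P = 16419.27 W/m

16419.27


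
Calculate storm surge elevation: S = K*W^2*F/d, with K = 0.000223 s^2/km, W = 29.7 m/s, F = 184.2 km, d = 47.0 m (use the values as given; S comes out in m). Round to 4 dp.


S = K * W^2 * F / d
W^2 = 29.7^2 = 882.09
S = 0.000223 * 882.09 * 184.2 / 47.0
Numerator = 0.000223 * 882.09 * 184.2 = 36.233258
S = 36.233258 / 47.0 = 0.7709 m

0.7709


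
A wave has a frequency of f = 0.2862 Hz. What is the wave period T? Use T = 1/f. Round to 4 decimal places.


T = 1 / f
T = 1 / 0.2862
T = 3.4941 s

3.4941


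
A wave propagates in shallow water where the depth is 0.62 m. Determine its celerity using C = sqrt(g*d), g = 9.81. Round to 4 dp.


Using the shallow-water approximation:
C = sqrt(g * d) = sqrt(9.81 * 0.62)
C = sqrt(6.0822)
C = 2.4662 m/s

2.4662


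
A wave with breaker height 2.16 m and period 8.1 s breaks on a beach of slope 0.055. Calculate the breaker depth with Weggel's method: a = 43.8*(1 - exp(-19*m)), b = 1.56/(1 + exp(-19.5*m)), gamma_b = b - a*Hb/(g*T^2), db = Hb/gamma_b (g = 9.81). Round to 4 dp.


a = 43.8 * (1 - exp(-19 * m))
exp(-19 * 0.055) = exp(-1.0450) = 0.351692
a = 43.8 * (1 - 0.351692) = 28.395898
b = 1.56 / (1 + exp(-19.5 * m))
exp(-19.5 * 0.055) = exp(-1.0725) = 0.342152
b = 1.56 / (1 + 0.342152) = 1.162312
Hb / (g * T^2) = 2.16 / (9.81 * 8.1^2) = 2.16 / 643.6341 = 0.00335594
gamma_b = b - a * Hb/(g*T^2) = 1.162312 - 28.395898 * 0.00335594 = 1.067017
db = Hb / gamma_b = 2.16 / 1.067017
db = 2.0243 m

2.0243


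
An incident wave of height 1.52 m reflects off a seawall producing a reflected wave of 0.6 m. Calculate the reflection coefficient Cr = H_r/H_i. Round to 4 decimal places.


Cr = H_r / H_i
Cr = 0.6 / 1.52
Cr = 0.3947

0.3947


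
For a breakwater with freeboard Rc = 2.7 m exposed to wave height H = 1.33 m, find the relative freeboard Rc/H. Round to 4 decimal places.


Relative freeboard = Rc / H
= 2.7 / 1.33
= 2.0301

2.0301


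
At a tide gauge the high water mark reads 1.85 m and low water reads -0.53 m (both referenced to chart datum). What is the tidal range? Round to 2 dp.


Tidal range = High water - Low water
Tidal range = 1.85 - (-0.53)
Tidal range = 2.38 m

2.38


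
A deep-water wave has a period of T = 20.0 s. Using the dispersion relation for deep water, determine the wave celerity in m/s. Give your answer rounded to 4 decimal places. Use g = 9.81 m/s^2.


We use the deep-water celerity formula:
C = g * T / (2 * pi)
C = 9.81 * 20.0 / (2 * 3.14159...)
C = 196.200000 / 6.283185
C = 31.2262 m/s

31.2262


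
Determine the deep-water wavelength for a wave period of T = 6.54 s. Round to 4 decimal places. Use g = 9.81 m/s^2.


L0 = g * T^2 / (2 * pi)
L0 = 9.81 * 6.54^2 / (2 * pi)
L0 = 9.81 * 42.7716 / 6.28319
L0 = 419.5894 / 6.28319
L0 = 66.7797 m

66.7797


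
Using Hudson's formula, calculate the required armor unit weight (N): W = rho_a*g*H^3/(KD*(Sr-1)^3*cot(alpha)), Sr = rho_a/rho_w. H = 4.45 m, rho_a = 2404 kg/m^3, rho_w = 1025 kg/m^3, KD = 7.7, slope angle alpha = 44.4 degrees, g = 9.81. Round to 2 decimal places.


Sr = rho_a / rho_w = 2404 / 1025 = 2.345366
(Sr - 1) = 1.345366
(Sr - 1)^3 = 2.435125
cot(44.4) = 1 / tan(44.4) = 1 / 0.979272 = 1.021166
Numerator = 2404 * 9.81 * 4.45^3 = 2078181.6399
Denominator = 7.7 * 2.435125 * 1.021166 = 19.147339
W = 2078181.6399 / 19.147339
W = 108536.31 N

108536.31


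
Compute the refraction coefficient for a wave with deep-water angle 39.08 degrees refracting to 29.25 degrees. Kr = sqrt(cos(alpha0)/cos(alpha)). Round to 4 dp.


Kr = sqrt(cos(alpha0) / cos(alpha))
cos(39.08) = 0.776267
cos(29.25) = 0.872496
Kr = sqrt(0.776267 / 0.872496)
Kr = sqrt(0.889708)
Kr = 0.9432

0.9432


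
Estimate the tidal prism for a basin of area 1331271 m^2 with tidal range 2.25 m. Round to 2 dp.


Tidal prism = Area * Tidal range
P = 1331271 * 2.25
P = 2995359.75 m^3

2995359.75


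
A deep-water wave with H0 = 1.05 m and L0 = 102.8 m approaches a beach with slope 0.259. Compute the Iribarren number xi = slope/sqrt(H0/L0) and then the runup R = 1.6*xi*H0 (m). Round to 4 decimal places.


xi = slope / sqrt(H0/L0)
H0/L0 = 1.05/102.8 = 0.010214
sqrt(0.010214) = 0.101064
xi = 0.259 / 0.101064 = 2.562723
R = 1.6 * xi * H0 = 1.6 * 2.562723 * 1.05
R = 4.3054 m

4.3054


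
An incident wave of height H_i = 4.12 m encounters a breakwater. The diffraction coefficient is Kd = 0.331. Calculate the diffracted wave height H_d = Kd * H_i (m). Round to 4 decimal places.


H_d = Kd * H_i
H_d = 0.331 * 4.12
H_d = 1.3637 m

1.3637


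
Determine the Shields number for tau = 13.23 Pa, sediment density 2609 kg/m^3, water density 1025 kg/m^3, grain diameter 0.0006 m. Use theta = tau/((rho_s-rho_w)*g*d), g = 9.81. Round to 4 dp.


theta = tau / ((rho_s - rho_w) * g * d)
rho_s - rho_w = 2609 - 1025 = 1584
Denominator = 1584 * 9.81 * 0.0006 = 9.323424
theta = 13.23 / 9.323424
theta = 1.4190

1.4190


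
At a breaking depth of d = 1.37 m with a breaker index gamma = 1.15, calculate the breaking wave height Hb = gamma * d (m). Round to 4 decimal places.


Hb = gamma * d
Hb = 1.15 * 1.37
Hb = 1.5755 m

1.5755


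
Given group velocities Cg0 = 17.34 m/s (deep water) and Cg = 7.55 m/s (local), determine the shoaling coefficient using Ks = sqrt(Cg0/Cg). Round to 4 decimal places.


Ks = sqrt(Cg0 / Cg)
Ks = sqrt(17.34 / 7.55)
Ks = sqrt(2.2967)
Ks = 1.5155

1.5155


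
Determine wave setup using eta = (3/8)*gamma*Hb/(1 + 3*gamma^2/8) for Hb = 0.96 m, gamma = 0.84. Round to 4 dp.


eta = (3/8) * gamma * Hb / (1 + 3*gamma^2/8)
Numerator = (3/8) * 0.84 * 0.96 = 0.302400
Denominator = 1 + 3*0.84^2/8 = 1 + 0.264600 = 1.264600
eta = 0.302400 / 1.264600
eta = 0.2391 m

0.2391


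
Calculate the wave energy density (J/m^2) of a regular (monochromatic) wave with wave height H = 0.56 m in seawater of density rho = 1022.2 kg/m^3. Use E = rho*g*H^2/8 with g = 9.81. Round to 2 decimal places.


E = (1/8) * rho * g * H^2
E = (1/8) * 1022.2 * 9.81 * 0.56^2
E = 0.125 * 1022.2 * 9.81 * 0.3136
E = 393.09 J/m^2

393.09


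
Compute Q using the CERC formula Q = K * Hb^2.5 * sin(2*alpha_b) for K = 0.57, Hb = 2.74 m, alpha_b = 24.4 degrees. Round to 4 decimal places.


Q = K * Hb^2.5 * sin(2 * alpha_b)
Hb^2.5 = 2.74^2.5 = 12.427289
sin(2 * 24.4) = sin(48.8) = 0.752415
Q = 0.57 * 12.427289 * 0.752415
Q = 5.3298 m^3/s

5.3298


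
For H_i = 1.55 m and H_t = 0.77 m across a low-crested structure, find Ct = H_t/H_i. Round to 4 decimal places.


Ct = H_t / H_i
Ct = 0.77 / 1.55
Ct = 0.4968

0.4968


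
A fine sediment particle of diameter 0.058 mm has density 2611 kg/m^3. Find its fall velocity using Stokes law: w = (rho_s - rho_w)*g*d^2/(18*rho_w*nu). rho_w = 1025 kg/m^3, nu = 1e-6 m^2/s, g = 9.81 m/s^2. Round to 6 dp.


w = (rho_s - rho_w) * g * d^2 / (18 * rho_w * nu)
d = 0.058 mm = 0.000058 m
rho_s - rho_w = 2611 - 1025 = 1586
Numerator = 1586 * 9.81 * (0.000058)^2 = 0.000052339332
Denominator = 18 * 1025 * 1e-6 = 0.018450
w = 0.002837 m/s

0.002837


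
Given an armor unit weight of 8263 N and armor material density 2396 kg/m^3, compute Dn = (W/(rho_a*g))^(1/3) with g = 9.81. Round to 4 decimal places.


V = W / (rho_a * g)
V = 8263 / (2396 * 9.81)
V = 8263 / 23504.76
V = 0.351546 m^3
Dn = V^(1/3) = 0.351546^(1/3)
Dn = 0.7058 m

0.7058


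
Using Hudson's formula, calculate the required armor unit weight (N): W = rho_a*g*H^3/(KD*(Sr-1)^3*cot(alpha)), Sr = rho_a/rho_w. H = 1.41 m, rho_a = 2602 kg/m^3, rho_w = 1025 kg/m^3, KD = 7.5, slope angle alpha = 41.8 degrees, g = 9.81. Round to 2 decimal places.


Sr = rho_a / rho_w = 2602 / 1025 = 2.538537
(Sr - 1) = 1.538537
(Sr - 1)^3 = 3.641862
cot(41.8) = 1 / tan(41.8) = 1 / 0.894103 = 1.118439
Numerator = 2602 * 9.81 * 1.41^3 = 71553.9540
Denominator = 7.5 * 3.641862 * 1.118439 = 30.549007
W = 71553.9540 / 30.549007
W = 2342.27 N

2342.27


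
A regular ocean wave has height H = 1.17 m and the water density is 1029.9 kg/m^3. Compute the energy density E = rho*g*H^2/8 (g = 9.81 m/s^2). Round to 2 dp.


E = (1/8) * rho * g * H^2
E = (1/8) * 1029.9 * 9.81 * 1.17^2
E = 0.125 * 1029.9 * 9.81 * 1.3689
E = 1728.80 J/m^2

1728.80


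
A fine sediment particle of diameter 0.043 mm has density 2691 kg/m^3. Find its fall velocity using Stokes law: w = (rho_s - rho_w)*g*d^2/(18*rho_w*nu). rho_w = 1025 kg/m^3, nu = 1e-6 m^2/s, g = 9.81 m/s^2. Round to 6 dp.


w = (rho_s - rho_w) * g * d^2 / (18 * rho_w * nu)
d = 0.043 mm = 0.000043 m
rho_s - rho_w = 2691 - 1025 = 1666
Numerator = 1666 * 9.81 * (0.000043)^2 = 0.000030219058
Denominator = 18 * 1025 * 1e-6 = 0.018450
w = 0.001638 m/s

0.001638


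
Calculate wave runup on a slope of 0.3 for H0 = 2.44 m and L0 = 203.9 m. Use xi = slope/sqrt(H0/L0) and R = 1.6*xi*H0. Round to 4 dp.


xi = slope / sqrt(H0/L0)
H0/L0 = 2.44/203.9 = 0.011967
sqrt(0.011967) = 0.109392
xi = 0.3 / 0.109392 = 2.742426
R = 1.6 * xi * H0 = 1.6 * 2.742426 * 2.44
R = 10.7064 m

10.7064


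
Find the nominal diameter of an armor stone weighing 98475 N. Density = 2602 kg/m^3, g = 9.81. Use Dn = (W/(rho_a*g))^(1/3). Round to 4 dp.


V = W / (rho_a * g)
V = 98475 / (2602 * 9.81)
V = 98475 / 25525.62
V = 3.857889 m^3
Dn = V^(1/3) = 3.857889^(1/3)
Dn = 1.5684 m

1.5684


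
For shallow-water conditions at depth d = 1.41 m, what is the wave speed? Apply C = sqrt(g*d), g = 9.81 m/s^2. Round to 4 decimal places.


Using the shallow-water approximation:
C = sqrt(g * d) = sqrt(9.81 * 1.41)
C = sqrt(13.8321)
C = 3.7192 m/s

3.7192


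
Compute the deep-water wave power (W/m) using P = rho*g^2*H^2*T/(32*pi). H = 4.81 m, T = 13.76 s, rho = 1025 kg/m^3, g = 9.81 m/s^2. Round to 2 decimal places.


P = rho * g^2 * H^2 * T / (32 * pi)
P = 1025 * 9.81^2 * 4.81^2 * 13.76 / (32 * pi)
P = 1025 * 96.2361 * 23.1361 * 13.76 / 100.53096
P = 312370.93 W/m

312370.93


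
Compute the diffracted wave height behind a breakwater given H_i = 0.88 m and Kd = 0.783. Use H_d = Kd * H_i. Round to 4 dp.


H_d = Kd * H_i
H_d = 0.783 * 0.88
H_d = 0.6890 m

0.6890


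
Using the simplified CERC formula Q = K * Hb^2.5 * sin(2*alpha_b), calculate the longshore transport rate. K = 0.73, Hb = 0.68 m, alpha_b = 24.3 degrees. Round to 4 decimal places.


Q = K * Hb^2.5 * sin(2 * alpha_b)
Hb^2.5 = 0.68^2.5 = 0.381305
sin(2 * 24.3) = sin(48.6) = 0.750111
Q = 0.73 * 0.381305 * 0.750111
Q = 0.2088 m^3/s

0.2088


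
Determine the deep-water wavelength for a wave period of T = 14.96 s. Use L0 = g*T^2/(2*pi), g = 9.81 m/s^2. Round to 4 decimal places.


L0 = g * T^2 / (2 * pi)
L0 = 9.81 * 14.96^2 / (2 * pi)
L0 = 9.81 * 223.8016 / 6.28319
L0 = 2195.4937 / 6.28319
L0 = 349.4237 m

349.4237


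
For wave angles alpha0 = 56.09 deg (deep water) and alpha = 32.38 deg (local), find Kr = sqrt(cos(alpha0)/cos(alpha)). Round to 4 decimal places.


Kr = sqrt(cos(alpha0) / cos(alpha))
cos(56.09) = 0.557890
cos(32.38) = 0.844515
Kr = sqrt(0.557890 / 0.844515)
Kr = sqrt(0.660604)
Kr = 0.8128

0.8128


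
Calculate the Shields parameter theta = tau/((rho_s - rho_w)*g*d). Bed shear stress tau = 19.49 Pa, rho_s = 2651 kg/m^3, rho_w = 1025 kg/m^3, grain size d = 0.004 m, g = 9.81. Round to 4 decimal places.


theta = tau / ((rho_s - rho_w) * g * d)
rho_s - rho_w = 2651 - 1025 = 1626
Denominator = 1626 * 9.81 * 0.004 = 63.804240
theta = 19.49 / 63.804240
theta = 0.3055

0.3055


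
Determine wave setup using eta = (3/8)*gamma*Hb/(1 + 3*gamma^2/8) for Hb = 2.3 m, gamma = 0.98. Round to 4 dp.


eta = (3/8) * gamma * Hb / (1 + 3*gamma^2/8)
Numerator = (3/8) * 0.98 * 2.3 = 0.845250
Denominator = 1 + 3*0.98^2/8 = 1 + 0.360150 = 1.360150
eta = 0.845250 / 1.360150
eta = 0.6214 m

0.6214


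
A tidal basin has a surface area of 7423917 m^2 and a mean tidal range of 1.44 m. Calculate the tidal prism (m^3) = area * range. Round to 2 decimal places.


Tidal prism = Area * Tidal range
P = 7423917 * 1.44
P = 10690440.48 m^3

10690440.48


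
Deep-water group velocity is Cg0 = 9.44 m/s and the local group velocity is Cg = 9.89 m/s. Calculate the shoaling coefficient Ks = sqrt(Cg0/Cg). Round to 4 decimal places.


Ks = sqrt(Cg0 / Cg)
Ks = sqrt(9.44 / 9.89)
Ks = sqrt(0.9545)
Ks = 0.9770

0.9770


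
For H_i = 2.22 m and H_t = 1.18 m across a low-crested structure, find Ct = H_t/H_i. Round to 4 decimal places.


Ct = H_t / H_i
Ct = 1.18 / 2.22
Ct = 0.5315

0.5315


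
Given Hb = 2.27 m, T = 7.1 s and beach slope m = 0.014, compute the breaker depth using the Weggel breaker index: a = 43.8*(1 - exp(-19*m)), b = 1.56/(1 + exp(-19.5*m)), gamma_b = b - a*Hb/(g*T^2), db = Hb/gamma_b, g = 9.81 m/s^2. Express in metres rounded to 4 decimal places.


a = 43.8 * (1 - exp(-19 * m))
exp(-19 * 0.014) = exp(-0.2660) = 0.766439
a = 43.8 * (1 - 0.766439) = 10.229966
b = 1.56 / (1 + exp(-19.5 * m))
exp(-19.5 * 0.014) = exp(-0.2730) = 0.761093
b = 1.56 / (1 + 0.761093) = 0.885814
Hb / (g * T^2) = 2.27 / (9.81 * 7.1^2) = 2.27 / 494.5221 = 0.00459029
gamma_b = b - a * Hb/(g*T^2) = 0.885814 - 10.229966 * 0.00459029 = 0.838855
db = Hb / gamma_b = 2.27 / 0.838855
db = 2.7061 m

2.7061


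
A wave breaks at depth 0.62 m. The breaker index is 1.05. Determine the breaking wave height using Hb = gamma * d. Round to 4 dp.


Hb = gamma * d
Hb = 1.05 * 0.62
Hb = 0.6510 m

0.6510


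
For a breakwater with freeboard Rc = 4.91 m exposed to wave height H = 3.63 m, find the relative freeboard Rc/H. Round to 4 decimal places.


Relative freeboard = Rc / H
= 4.91 / 3.63
= 1.3526

1.3526


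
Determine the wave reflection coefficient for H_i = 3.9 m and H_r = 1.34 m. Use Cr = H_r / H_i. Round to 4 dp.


Cr = H_r / H_i
Cr = 1.34 / 3.9
Cr = 0.3436

0.3436


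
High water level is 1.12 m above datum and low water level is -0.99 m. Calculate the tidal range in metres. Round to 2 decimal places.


Tidal range = High water - Low water
Tidal range = 1.12 - (-0.99)
Tidal range = 2.11 m

2.11
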